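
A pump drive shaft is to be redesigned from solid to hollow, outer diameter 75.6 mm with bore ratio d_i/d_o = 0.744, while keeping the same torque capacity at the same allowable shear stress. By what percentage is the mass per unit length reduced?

43.0 %

Equal τ_max and T ⇒ the solid shaft needs d_s³ = d_o³(1−k⁴), so d_s = 75.6·(1−0.744⁴)^(1/3) = 66.92 mm.
Area ratio A_h/A_s = d_o²(1−k²)/d_s² = (1−k²)/(1−k⁴)^(2/3) = 0.5698.
Mass saving = 1 − 0.5698 = 43.0 %.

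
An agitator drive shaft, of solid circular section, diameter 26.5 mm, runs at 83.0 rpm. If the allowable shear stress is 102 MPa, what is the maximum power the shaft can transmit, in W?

J = πd⁴/32 = π(0.0265)⁴/32 = 4.842×10^-8 m⁴.
T_max = τ_allow·J/r = 1.02×10^8 × 4.842×10^-8 / 0.0132 = 372.7 N·m.
ω = 2π·83.0/60 = 8.692 rad/s, so P_max = T_max·ω = 3239 W.

3240 W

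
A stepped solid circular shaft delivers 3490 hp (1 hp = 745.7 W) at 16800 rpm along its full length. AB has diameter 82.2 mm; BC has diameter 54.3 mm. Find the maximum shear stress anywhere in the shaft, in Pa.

4.71e7 Pa

ω = 2π·16800/60 = 1759 rad/s, so T = P/ω = 3490×745.7 / 1759 = 1479 N·m.
Under the same torque, τ_max = 16T/(πd³) is largest where d is smallest — segment BC (d = 54.3 mm).
τ_max = 16·1479/(π·(0.0543)³) = 4.706×10^7 Pa.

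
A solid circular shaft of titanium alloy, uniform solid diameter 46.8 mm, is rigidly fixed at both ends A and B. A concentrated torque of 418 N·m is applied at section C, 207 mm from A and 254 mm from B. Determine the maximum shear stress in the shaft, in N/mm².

11.4 N/mm²

With uniform GJ and both ends fixed, compatibility θ_AC = θ_CB gives T_A·a = T_B·b, together with T_A + T_B = T₀.
T_A = T₀·b/(a+b) = 418.0·254/461.0 = 230.3 N·m; T_B = 187.7 N·m.
τ in each portion: τ_AC = 1.14×10^7 Pa, τ_CB = 9.33×10^6 Pa; maximum is in AC.
τ_max = T_AC·r/J = 230.3·0.0234/4.71×10^-7 = 1.144×10^7 Pa.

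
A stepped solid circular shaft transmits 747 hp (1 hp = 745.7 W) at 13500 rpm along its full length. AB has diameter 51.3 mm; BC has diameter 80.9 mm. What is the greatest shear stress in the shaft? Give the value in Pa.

ω = 2π·13500/60 = 1414 rad/s, so T = P/ω = 747×745.7 / 1414 = 394.0 N·m.
Under the same torque, τ_max = 16T/(πd³) is largest where d is smallest — segment AB (d = 51.3 mm).
τ_max = 16·394.0/(π·(0.0513)³) = 1.486×10^7 Pa.

1.49e7 Pa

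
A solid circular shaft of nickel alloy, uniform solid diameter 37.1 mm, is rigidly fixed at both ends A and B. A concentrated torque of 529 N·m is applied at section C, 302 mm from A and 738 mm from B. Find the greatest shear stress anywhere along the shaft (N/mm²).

With uniform GJ and both ends fixed, compatibility θ_AC = θ_CB gives T_A·a = T_B·b, together with T_A + T_B = T₀.
T_A = T₀·b/(a+b) = 529.0·738/1040 = 375.4 N·m; T_B = 153.6 N·m.
τ in each portion: τ_AC = 3.74×10^7 Pa, τ_CB = 1.53×10^7 Pa; maximum is in AC.
τ_max = T_AC·r/J = 375.4·0.0186/1.86×10^-7 = 3.744×10^7 Pa.

37.4 N/mm²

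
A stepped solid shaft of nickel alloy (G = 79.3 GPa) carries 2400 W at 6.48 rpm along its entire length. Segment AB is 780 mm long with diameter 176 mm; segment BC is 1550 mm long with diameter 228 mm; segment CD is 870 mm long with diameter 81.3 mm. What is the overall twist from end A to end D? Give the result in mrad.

9.68 mrad

ω = 2π·6.48/60 = 0.6786 rad/s, so T = P/ω = 2400 / 0.6786 = 3537 N·m.
J_AB = π(0.176)⁴/32 = 9.42×10^-5 m⁴; J_BC = π(0.228)⁴/32 = 2.65×10^-4 m⁴; J_CD = π(0.0813)⁴/32 = 4.29×10^-6 m⁴.
θ = (T/G)·Σ L_i/J_i = (3537/79.3×10⁹)·(0.780/9.42×10^-5 + 1.55/2.65×10^-4 + 0.870/4.29×10^-6) = 9.677×10^-3 rad.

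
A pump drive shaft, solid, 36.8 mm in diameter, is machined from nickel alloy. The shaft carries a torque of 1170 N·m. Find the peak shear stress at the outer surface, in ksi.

J = πd⁴/32 = π(0.0368)⁴/32 = 1.800×10^-7 m⁴.
τ_max = T·r/J = 1170 × 0.0184 / 1.800×10^-7 = 1.196×10^8 Pa.

17.3 ksi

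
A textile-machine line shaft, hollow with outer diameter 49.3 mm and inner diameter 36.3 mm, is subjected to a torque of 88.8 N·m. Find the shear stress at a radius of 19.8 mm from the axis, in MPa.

4.29 MPa

J = π(d_o⁴ − d_i⁴)/32 = π(0.0493⁴ − 0.0363⁴)/32 = 4.095×10^-7 m⁴.
Shear stress varies linearly with radius: τ = T·r/J = 88.80 × 0.0198 / 4.095×10^-7 = 4.294×10^6 Pa.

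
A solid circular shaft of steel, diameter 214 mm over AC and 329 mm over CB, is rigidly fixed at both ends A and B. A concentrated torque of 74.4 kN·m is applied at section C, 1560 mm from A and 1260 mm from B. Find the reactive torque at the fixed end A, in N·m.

Compatibility: T_A·a/J_AC = T_B·b/J_CB with T_A + T_B = T₀.
J_AC = 2.06×10^-4 m⁴, J_CB = 1.15×10^-3 m⁴, so T_A = T₀·(J_AC/a)/((J_AC/a)+(J_CB/b)) = 9398 N·m, T_B = 65000 N·m.

9400 N·m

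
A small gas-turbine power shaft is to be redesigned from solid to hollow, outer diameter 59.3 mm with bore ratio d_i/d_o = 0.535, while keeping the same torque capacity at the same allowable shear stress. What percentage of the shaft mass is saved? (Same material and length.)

24.4 %

Equal τ_max and T ⇒ the solid shaft needs d_s³ = d_o³(1−k⁴), so d_s = 59.3·(1−0.535⁴)^(1/3) = 57.63 mm.
Area ratio A_h/A_s = d_o²(1−k²)/d_s² = (1−k²)/(1−k⁴)^(2/3) = 0.7556.
Mass saving = 1 − 0.7556 = 24.4 %.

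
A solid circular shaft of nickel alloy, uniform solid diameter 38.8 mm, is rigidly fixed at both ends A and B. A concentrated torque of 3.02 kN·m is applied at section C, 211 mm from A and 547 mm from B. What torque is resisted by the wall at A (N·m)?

2180 N·m

With uniform GJ and both ends fixed, compatibility θ_AC = θ_CB gives T_A·a = T_B·b, together with T_A + T_B = T₀.
T_A = T₀·b/(a+b) = 3020·547/758.0 = 2179 N·m; T_B = 840.7 N·m.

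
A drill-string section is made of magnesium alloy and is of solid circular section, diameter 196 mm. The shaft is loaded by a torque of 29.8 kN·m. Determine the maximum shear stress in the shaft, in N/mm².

J = πd⁴/32 = π(0.196)⁴/32 = 1.449×10^-4 m⁴.
τ_max = T·r/J = 29800 × 0.0980 / 1.449×10^-4 = 2.016×10^7 Pa.

20.2 N/mm²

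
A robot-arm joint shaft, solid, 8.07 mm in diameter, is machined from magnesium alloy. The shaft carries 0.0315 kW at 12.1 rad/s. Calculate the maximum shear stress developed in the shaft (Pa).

ω = 12.1 rad/s, so T = P/ω = 0.0315×10³ / 12.10 = 2.603 N·m.
J = πd⁴/32 = π(0.00807)⁴/32 = 4.164×10^-10 m⁴.
τ_max = T·r/J = 2.603 × 0.00404 / 4.164×10^-10 = 2.523×10^7 Pa.

2.52e7 Pa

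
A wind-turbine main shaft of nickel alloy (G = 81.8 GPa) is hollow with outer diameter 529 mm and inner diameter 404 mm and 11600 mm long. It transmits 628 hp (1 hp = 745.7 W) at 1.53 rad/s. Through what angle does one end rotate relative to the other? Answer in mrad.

8.56 mrad

ω = 1.53 rad/s, so T = P/ω = 628×745.7 / 1.530 = 306100 N·m.
J = π(d_o⁴ − d_i⁴)/32 = π(0.529⁴ − 0.404⁴)/32 = 5.073×10^-3 m⁴.
θ = T·L/(G·J) = 306100 × 11.6 / (81.8×10⁹ × 5.073×10^-3) = 8.556×10^-3 rad.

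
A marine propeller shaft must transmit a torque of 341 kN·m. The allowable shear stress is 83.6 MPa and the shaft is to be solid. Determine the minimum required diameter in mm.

For a solid shaft τ_max = 16T/(πd³), so d = (16T/(π τ_allow))^(1/3) = (16·341000/(π·8.36×10^7))^(1/3) = 0.2749 m.

275 mm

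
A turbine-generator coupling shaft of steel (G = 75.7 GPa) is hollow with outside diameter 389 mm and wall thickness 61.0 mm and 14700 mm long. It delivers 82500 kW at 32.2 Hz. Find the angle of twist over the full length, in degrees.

ω = 2π·32.2 = 202.3 rad/s, so T = P/ω = 82500×10³ / 202.3 = 407800 N·m.
J = π(d_o⁴ − d_i⁴)/32 = π(0.389⁴ − 0.267⁴)/32 = 1.749×10^-3 m⁴.
θ = T·L/(G·J) = 407800 × 14.7 / (75.7×10⁹ × 1.749×10^-3) = 0.04527 rad.

2.59°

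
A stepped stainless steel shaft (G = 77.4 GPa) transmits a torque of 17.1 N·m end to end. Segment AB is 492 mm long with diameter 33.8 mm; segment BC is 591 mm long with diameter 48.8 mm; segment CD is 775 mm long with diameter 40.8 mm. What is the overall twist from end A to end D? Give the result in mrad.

J_AB = π(0.0338)⁴/32 = 1.28×10^-7 m⁴; J_BC = π(0.0488)⁴/32 = 5.57×10^-7 m⁴; J_CD = π(0.0408)⁴/32 = 2.72×10^-7 m⁴.
θ = (T/G)·Σ L_i/J_i = (17.10/77.4×10⁹)·(0.492/1.28×10^-7 + 0.591/5.57×10^-7 + 0.775/2.72×10^-7) = 1.712×10^-3 rad.

1.71 mrad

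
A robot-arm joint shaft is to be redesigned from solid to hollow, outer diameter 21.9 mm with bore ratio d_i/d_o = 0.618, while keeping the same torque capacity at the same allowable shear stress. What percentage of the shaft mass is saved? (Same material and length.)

Equal τ_max and T ⇒ the solid shaft needs d_s³ = d_o³(1−k⁴), so d_s = 21.9·(1−0.618⁴)^(1/3) = 20.78 mm.
Area ratio A_h/A_s = d_o²(1−k²)/d_s² = (1−k²)/(1−k⁴)^(2/3) = 0.6866.
Mass saving = 1 − 0.6866 = 31.3 %.

31.3 %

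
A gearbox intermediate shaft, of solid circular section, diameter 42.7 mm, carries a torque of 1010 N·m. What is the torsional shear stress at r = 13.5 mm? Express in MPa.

41.8 MPa

J = πd⁴/32 = π(0.0427)⁴/32 = 3.264×10^-7 m⁴.
Shear stress varies linearly with radius: τ = T·r/J = 1010 × 0.0135 / 3.264×10^-7 = 4.178×10^7 Pa.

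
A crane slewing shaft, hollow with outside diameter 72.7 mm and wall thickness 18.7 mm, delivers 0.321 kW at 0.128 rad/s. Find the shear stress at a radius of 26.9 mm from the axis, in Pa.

ω = 0.128 rad/s, so T = P/ω = 0.321×10³ / 0.1280 = 2508 N·m.
J = π(d_o⁴ − d_i⁴)/32 = π(0.0727⁴ − 0.0353⁴)/32 = 2.590×10^-6 m⁴.
Shear stress varies linearly with radius: τ = T·r/J = 2508 × 0.0269 / 2.590×10^-6 = 2.605×10^7 Pa.

2.60e7 Pa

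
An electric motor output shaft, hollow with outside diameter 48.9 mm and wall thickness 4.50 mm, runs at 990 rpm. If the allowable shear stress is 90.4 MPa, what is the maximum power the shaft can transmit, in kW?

120 kW

J = π(d_o⁴ − d_i⁴)/32 = π(0.0489⁴ − 0.0399⁴)/32 = 3.125×10^-7 m⁴.
T_max = τ_allow·J/r = 9.04×10^7 × 3.125×10^-7 / 0.0244 = 1156 N·m.
ω = 2π·990/60 = 103.7 rad/s, so P_max = T_max·ω = 1.198×10^5 W.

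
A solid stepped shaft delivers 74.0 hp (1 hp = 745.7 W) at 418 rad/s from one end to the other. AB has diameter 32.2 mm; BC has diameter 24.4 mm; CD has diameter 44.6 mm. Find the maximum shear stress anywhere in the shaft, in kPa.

ω = 418 rad/s, so T = P/ω = 74.0×745.7 / 418.0 = 132.0 N·m.
Under the same torque, τ_max = 16T/(πd³) is largest where d is smallest — segment BC (d = 24.4 mm).
τ_max = 16·132.0/(π·(0.0244)³) = 4.628×10^7 Pa.

46300 kPa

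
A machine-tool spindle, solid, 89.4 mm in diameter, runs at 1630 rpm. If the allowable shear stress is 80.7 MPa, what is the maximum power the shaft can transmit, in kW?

J = πd⁴/32 = π(0.0894)⁴/32 = 6.271×10^-6 m⁴.
T_max = τ_allow·J/r = 8.07×10^7 × 6.271×10^-6 / 0.0447 = 11320 N·m.
ω = 2π·1630/60 = 170.7 rad/s, so P_max = T_max·ω = 1.933×10^6 W.

1930 kW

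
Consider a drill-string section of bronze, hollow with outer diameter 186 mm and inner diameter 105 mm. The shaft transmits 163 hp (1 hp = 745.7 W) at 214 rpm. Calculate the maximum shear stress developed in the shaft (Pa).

4.78e6 Pa

ω = 2π·214/60 = 22.41 rad/s, so T = P/ω = 163×745.7 / 22.41 = 5424 N·m.
J = π(d_o⁴ − d_i⁴)/32 = π(0.186⁴ − 0.105⁴)/32 = 1.056×10^-4 m⁴.
τ_max = T·r/J = 5424 × 0.0930 / 1.056×10^-4 = 4.778×10^6 Pa.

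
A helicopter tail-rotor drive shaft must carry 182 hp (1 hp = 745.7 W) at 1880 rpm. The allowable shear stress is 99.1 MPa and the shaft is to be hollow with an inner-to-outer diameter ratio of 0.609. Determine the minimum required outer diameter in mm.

ω = 2π·1880/60 = 196.9 rad/s, so T = P/ω = 182×745.7 / 196.9 = 689.4 N·m.
For a hollow shaft with d_i/d_o = 0.609: τ_max = 16T/(π d_o³ (1−k⁴)), so d_o = [16T/(π τ_allow (1−k⁴))]^(1/3) = [16·689.4/(π·9.91×10^7·0.8624)]^(1/3) = 0.03450 m.

34.5 mm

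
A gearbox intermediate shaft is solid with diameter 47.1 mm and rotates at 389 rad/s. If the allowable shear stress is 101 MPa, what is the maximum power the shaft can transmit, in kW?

J = πd⁴/32 = π(0.0471)⁴/32 = 4.832×10^-7 m⁴.
T_max = τ_allow·J/r = 1.01×10^8 × 4.832×10^-7 / 0.0236 = 2072 N·m.
ω = 389 rad/s, so P_max = T_max·ω = 8.061×10^5 W.

806 kW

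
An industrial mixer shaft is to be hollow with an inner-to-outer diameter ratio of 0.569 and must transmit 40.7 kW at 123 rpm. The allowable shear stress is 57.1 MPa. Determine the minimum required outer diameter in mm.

ω = 2π·123/60 = 12.88 rad/s, so T = P/ω = 40.7×10³ / 12.88 = 3160 N·m.
For a hollow shaft with d_i/d_o = 0.569: τ_max = 16T/(π d_o³ (1−k⁴)), so d_o = [16T/(π τ_allow (1−k⁴))]^(1/3) = [16·3160/(π·5.71×10^7·0.8952)]^(1/3) = 0.06803 m.

68.0 mm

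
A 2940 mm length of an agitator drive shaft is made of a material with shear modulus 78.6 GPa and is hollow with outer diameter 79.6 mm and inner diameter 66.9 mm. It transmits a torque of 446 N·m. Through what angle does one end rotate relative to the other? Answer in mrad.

J = π(d_o⁴ − d_i⁴)/32 = π(0.0796⁴ − 0.0669⁴)/32 = 1.975×10^-6 m⁴.
θ = T·L/(G·J) = 446.0 × 2.94 / (78.6×10⁹ × 1.975×10^-6) = 8.447×10^-3 rad.

8.45 mrad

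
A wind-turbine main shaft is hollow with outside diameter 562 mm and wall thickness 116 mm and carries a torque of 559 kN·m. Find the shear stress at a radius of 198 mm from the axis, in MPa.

12.8 MPa

J = π(d_o⁴ − d_i⁴)/32 = π(0.562⁴ − 0.330⁴)/32 = 8.629×10^-3 m⁴.
Shear stress varies linearly with radius: τ = T·r/J = 559000 × 0.198 / 8.629×10^-3 = 1.283×10^7 Pa.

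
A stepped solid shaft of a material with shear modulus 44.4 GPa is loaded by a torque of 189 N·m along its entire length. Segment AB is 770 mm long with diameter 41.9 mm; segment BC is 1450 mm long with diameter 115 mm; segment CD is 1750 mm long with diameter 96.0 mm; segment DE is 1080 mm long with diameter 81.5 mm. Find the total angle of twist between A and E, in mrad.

J_AB = π(0.0419)⁴/32 = 3.03×10^-7 m⁴; J_BC = π(0.115)⁴/32 = 1.72×10^-5 m⁴; J_CD = π(0.0960)⁴/32 = 8.34×10^-6 m⁴; J_DE = π(0.0815)⁴/32 = 4.33×10^-6 m⁴.
θ = (T/G)·Σ L_i/J_i = (189.0/44.4×10⁹)·(0.770/3.03×10^-7 + 1.45/1.72×10^-5 + 1.75/8.34×10^-6 + 1.08/4.33×10^-6) = 0.01315 rad.

13.1 mrad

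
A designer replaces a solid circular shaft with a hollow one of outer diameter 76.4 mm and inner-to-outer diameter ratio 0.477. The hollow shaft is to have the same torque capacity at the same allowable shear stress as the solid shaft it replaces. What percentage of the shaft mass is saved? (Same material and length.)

20.0 %

Equal τ_max and T ⇒ the solid shaft needs d_s³ = d_o³(1−k⁴), so d_s = 76.4·(1−0.477⁴)^(1/3) = 75.06 mm.
Area ratio A_h/A_s = d_o²(1−k²)/d_s² = (1−k²)/(1−k⁴)^(2/3) = 0.8003.
Mass saving = 1 − 0.8003 = 20.0 %.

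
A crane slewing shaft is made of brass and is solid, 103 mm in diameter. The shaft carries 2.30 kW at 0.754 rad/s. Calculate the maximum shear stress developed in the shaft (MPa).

ω = 0.754 rad/s, so T = P/ω = 2.30×10³ / 0.7540 = 3050 N·m.
J = πd⁴/32 = π(0.103)⁴/32 = 1.105×10^-5 m⁴.
τ_max = T·r/J = 3050 × 0.0515 / 1.105×10^-5 = 1.422×10^7 Pa.

14.2 MPa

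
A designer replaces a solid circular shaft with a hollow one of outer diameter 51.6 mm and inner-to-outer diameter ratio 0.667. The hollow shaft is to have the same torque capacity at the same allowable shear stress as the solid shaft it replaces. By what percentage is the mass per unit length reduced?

35.7 %

Equal τ_max and T ⇒ the solid shaft needs d_s³ = d_o³(1−k⁴), so d_s = 51.6·(1−0.667⁴)^(1/3) = 47.94 mm.
Area ratio A_h/A_s = d_o²(1−k²)/d_s² = (1−k²)/(1−k⁴)^(2/3) = 0.6430.
Mass saving = 1 − 0.6430 = 35.7 %.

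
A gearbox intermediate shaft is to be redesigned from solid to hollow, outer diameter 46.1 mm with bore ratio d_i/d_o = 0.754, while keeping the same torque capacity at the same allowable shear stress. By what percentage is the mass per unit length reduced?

44.0 %

Equal τ_max and T ⇒ the solid shaft needs d_s³ = d_o³(1−k⁴), so d_s = 46.1·(1−0.754⁴)^(1/3) = 40.47 mm.
Area ratio A_h/A_s = d_o²(1−k²)/d_s² = (1−k²)/(1−k⁴)^(2/3) = 0.5598.
Mass saving = 1 − 0.5598 = 44.0 %.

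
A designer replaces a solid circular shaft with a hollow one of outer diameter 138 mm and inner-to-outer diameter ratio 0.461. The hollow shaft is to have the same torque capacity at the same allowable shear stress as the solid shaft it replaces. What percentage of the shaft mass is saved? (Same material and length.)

Equal τ_max and T ⇒ the solid shaft needs d_s³ = d_o³(1−k⁴), so d_s = 138·(1−0.461⁴)^(1/3) = 135.9 mm.
Area ratio A_h/A_s = d_o²(1−k²)/d_s² = (1−k²)/(1−k⁴)^(2/3) = 0.8121.
Mass saving = 1 − 0.8121 = 18.8 %.

18.8 %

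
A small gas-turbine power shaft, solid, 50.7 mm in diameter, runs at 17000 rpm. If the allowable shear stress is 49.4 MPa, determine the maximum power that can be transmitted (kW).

2250 kW

J = πd⁴/32 = π(0.0507)⁴/32 = 6.487×10^-7 m⁴.
T_max = τ_allow·J/r = 4.94×10^7 × 6.487×10^-7 / 0.0254 = 1264 N·m.
ω = 2π·17000/60 = 1780 rad/s, so P_max = T_max·ω = 2.250×10^6 W.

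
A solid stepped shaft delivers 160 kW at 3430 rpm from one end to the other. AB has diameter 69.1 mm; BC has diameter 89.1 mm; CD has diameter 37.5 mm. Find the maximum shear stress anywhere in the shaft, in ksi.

6.24 ksi

ω = 2π·3430/60 = 359.2 rad/s, so T = P/ω = 160×10³ / 359.2 = 445.4 N·m.
Under the same torque, τ_max = 16T/(πd³) is largest where d is smallest — segment CD (d = 37.5 mm).
τ_max = 16·445.4/(π·(0.0375)³) = 4.302×10^7 Pa.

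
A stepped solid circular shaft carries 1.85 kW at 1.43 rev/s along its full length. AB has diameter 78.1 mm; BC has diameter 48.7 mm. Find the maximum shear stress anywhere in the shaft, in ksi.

ω = 2π·1.43 = 8.985 rad/s, so T = P/ω = 1.85×10³ / 8.985 = 205.9 N·m.
Under the same torque, τ_max = 16T/(πd³) is largest where d is smallest — segment BC (d = 48.7 mm).
τ_max = 16·205.9/(π·(0.0487)³) = 9.079×10^6 Pa.

1.32 ksi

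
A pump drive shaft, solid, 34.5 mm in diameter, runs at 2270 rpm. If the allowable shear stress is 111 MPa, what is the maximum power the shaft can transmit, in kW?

213 kW

J = πd⁴/32 = π(0.0345)⁴/32 = 1.391×10^-7 m⁴.
T_max = τ_allow·J/r = 1.11×10^8 × 1.391×10^-7 / 0.0173 = 895.0 N·m.
ω = 2π·2270/60 = 237.7 rad/s, so P_max = T_max·ω = 2.127×10^5 W.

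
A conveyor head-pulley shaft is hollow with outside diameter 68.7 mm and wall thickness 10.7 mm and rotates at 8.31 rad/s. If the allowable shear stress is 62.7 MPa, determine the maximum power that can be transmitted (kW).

J = π(d_o⁴ − d_i⁴)/32 = π(0.0687⁴ − 0.0473⁴)/32 = 1.695×10^-6 m⁴.
T_max = τ_allow·J/r = 6.27×10^7 × 1.695×10^-6 / 0.0343 = 3095 N·m.
ω = 8.31 rad/s, so P_max = T_max·ω = 2.572×10^4 W.

25.7 kW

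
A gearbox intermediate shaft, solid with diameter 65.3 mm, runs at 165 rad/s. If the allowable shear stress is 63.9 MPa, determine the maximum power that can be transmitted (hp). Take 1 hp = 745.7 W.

J = πd⁴/32 = π(0.0653)⁴/32 = 1.785×10^-6 m⁴.
T_max = τ_allow·J/r = 6.39×10^7 × 1.785×10^-6 / 0.0326 = 3494 N·m.
ω = 165 rad/s, so P_max = T_max·ω = 5.764×10^5 W.

773 hp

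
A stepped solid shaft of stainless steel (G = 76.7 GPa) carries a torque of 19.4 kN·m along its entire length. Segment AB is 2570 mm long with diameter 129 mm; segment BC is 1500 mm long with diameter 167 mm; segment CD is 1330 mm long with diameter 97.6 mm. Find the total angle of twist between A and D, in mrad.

J_AB = π(0.129)⁴/32 = 2.72×10^-5 m⁴; J_BC = π(0.167)⁴/32 = 7.64×10^-5 m⁴; J_CD = π(0.0976)⁴/32 = 8.91×10^-6 m⁴.
θ = (T/G)·Σ L_i/J_i = (19400/76.7×10⁹)·(2.57/2.72×10^-5 + 1.50/7.64×10^-5 + 1.33/8.91×10^-6) = 0.06664 rad.

66.6 mrad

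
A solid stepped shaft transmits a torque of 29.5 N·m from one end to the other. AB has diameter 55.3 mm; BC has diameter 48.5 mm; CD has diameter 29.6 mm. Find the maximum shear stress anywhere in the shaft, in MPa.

Under the same torque, τ_max = 16T/(πd³) is largest where d is smallest — segment CD (d = 29.6 mm).
τ_max = 16·29.50/(π·(0.0296)³) = 5.793×10^6 Pa.

5.79 MPa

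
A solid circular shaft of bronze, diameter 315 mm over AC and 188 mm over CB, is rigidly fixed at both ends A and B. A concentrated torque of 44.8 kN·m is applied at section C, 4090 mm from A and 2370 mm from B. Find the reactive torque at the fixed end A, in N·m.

36800 N·m

Compatibility: T_A·a/J_AC = T_B·b/J_CB with T_A + T_B = T₀.
J_AC = 9.67×10^-4 m⁴, J_CB = 1.23×10^-4 m⁴, so T_A = T₀·(J_AC/a)/((J_AC/a)+(J_CB/b)) = 36750 N·m, T_B = 8047 N·m.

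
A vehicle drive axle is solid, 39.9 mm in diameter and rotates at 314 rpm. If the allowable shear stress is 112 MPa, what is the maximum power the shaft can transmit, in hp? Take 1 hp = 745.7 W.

61.6 hp

J = πd⁴/32 = π(0.0399)⁴/32 = 2.488×10^-7 m⁴.
T_max = τ_allow·J/r = 1.12×10^8 × 2.488×10^-7 / 0.0199 = 1397 N·m.
ω = 2π·314/60 = 32.88 rad/s, so P_max = T_max·ω = 4.593×10^4 W.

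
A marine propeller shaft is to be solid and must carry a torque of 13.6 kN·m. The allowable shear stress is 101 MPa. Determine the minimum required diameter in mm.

For a solid shaft τ_max = 16T/(πd³), so d = (16T/(π τ_allow))^(1/3) = (16·13600/(π·1.01×10^8))^(1/3) = 0.08819 m.

88.2 mm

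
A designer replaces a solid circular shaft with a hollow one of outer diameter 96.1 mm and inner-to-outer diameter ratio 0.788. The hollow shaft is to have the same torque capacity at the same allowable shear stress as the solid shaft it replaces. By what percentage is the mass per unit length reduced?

47.6 %

Equal τ_max and T ⇒ the solid shaft needs d_s³ = d_o³(1−k⁴), so d_s = 96.1·(1−0.788⁴)^(1/3) = 81.70 mm.
Area ratio A_h/A_s = d_o²(1−k²)/d_s² = (1−k²)/(1−k⁴)^(2/3) = 0.5245.
Mass saving = 1 − 0.5245 = 47.6 %.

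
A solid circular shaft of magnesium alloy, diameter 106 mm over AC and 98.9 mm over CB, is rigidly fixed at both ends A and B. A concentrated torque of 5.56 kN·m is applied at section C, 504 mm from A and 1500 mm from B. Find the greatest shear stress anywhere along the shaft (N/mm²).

Compatibility: T_A·a/J_AC = T_B·b/J_CB with T_A + T_B = T₀.
J_AC = 1.24×10^-5 m⁴, J_CB = 9.39×10^-6 m⁴, so T_A = T₀·(J_AC/a)/((J_AC/a)+(J_CB/b)) = 4432 N·m, T_B = 1128 N·m.
τ in each portion: τ_AC = 1.90×10^7 Pa, τ_CB = 5.94×10^6 Pa; maximum is in AC.
τ_max = T_AC·r/J = 4432·0.0530/1.24×10^-5 = 1.895×10^7 Pa.

19.0 N/mm²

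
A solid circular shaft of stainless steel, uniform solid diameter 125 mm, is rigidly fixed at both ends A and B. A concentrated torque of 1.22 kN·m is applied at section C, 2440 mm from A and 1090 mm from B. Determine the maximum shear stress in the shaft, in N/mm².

With uniform GJ and both ends fixed, compatibility θ_AC = θ_CB gives T_A·a = T_B·b, together with T_A + T_B = T₀.
T_A = T₀·b/(a+b) = 1220·1090/3530 = 376.7 N·m; T_B = 843.3 N·m.
τ in each portion: τ_AC = 9.82×10^5 Pa, τ_CB = 2.20×10^6 Pa; maximum is in CB.
τ_max = T_CB·r/J = 843.3·0.0625/2.40×10^-5 = 2.199×10^6 Pa.

2.20 N/mm²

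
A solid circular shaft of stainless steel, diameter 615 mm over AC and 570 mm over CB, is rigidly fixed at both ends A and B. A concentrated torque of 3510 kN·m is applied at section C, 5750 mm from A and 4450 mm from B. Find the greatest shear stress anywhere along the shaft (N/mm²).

Compatibility: T_A·a/J_AC = T_B·b/J_CB with T_A + T_B = T₀.
J_AC = 0.0140 m⁴, J_CB = 0.0104 m⁴, so T_A = T₀·(J_AC/a)/((J_AC/a)+(J_CB/b)) = 1.797e6 N·m, T_B = 1.713e6 N·m.
τ in each portion: τ_AC = 3.93×10^7 Pa, τ_CB = 4.71×10^7 Pa; maximum is in CB.
τ_max = T_CB·r/J = 1.713e6·0.285/0.0104 = 4.711×10^7 Pa.

47.1 N/mm²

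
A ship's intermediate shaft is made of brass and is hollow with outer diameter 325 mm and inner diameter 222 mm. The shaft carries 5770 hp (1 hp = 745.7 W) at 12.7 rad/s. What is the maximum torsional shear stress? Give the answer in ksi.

ω = 12.7 rad/s, so T = P/ω = 5770×745.7 / 12.70 = 338800 N·m.
J = π(d_o⁴ − d_i⁴)/32 = π(0.325⁴ − 0.222⁴)/32 = 8.568×10^-4 m⁴.
τ_max = T·r/J = 338800 × 0.163 / 8.568×10^-4 = 6.425×10^7 Pa.

9.32 ksi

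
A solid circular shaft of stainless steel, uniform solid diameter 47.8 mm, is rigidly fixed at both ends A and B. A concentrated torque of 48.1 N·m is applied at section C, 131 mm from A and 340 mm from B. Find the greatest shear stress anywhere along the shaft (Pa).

With uniform GJ and both ends fixed, compatibility θ_AC = θ_CB gives T_A·a = T_B·b, together with T_A + T_B = T₀.
T_A = T₀·b/(a+b) = 48.10·340/471.0 = 34.72 N·m; T_B = 13.38 N·m.
τ in each portion: τ_AC = 1.62×10^6 Pa, τ_CB = 6.24×10^5 Pa; maximum is in AC.
τ_max = T_AC·r/J = 34.72·0.0239/5.13×10^-7 = 1.619×10^6 Pa.

1.62e6 Pa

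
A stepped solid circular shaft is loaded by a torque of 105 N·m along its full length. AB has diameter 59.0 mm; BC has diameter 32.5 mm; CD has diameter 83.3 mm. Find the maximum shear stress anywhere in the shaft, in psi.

2260 psi

Under the same torque, τ_max = 16T/(πd³) is largest where d is smallest — segment BC (d = 32.5 mm).
τ_max = 16·105.0/(π·(0.0325)³) = 1.558×10^7 Pa.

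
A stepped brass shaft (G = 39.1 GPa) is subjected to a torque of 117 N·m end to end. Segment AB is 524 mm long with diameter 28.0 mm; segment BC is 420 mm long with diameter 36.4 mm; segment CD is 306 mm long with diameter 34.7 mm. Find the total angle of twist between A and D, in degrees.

2.28°

J_AB = π(0.0280)⁴/32 = 6.03×10^-8 m⁴; J_BC = π(0.0364)⁴/32 = 1.72×10^-7 m⁴; J_CD = π(0.0347)⁴/32 = 1.42×10^-7 m⁴.
θ = (T/G)·Σ L_i/J_i = (117.0/39.1×10⁹)·(0.524/6.03×10^-8 + 0.420/1.72×10^-7 + 0.306/1.42×10^-7) = 0.03971 rad.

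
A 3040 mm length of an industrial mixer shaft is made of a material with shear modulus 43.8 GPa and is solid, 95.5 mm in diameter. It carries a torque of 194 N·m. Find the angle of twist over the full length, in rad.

J = πd⁴/32 = π(0.0955)⁴/32 = 8.166×10^-6 m⁴.
θ = T·L/(G·J) = 194.0 × 3.04 / (43.8×10⁹ × 8.166×10^-6) = 1.649×10^-3 rad.

0.00165 rad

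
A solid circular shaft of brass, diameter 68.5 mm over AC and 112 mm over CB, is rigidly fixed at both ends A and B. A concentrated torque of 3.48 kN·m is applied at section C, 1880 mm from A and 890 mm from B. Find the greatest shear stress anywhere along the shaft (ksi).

Compatibility: T_A·a/J_AC = T_B·b/J_CB with T_A + T_B = T₀.
J_AC = 2.16×10^-6 m⁴, J_CB = 1.54×10^-5 m⁴, so T_A = T₀·(J_AC/a)/((J_AC/a)+(J_CB/b)) = 216.2 N·m, T_B = 3264 N·m.
τ in each portion: τ_AC = 3.43×10^6 Pa, τ_CB = 1.18×10^7 Pa; maximum is in CB.
τ_max = T_CB·r/J = 3264·0.0560/1.54×10^-5 = 1.183×10^7 Pa.

1.72 ksi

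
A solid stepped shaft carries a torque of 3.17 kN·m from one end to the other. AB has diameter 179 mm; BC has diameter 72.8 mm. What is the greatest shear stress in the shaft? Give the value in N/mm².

Under the same torque, τ_max = 16T/(πd³) is largest where d is smallest — segment BC (d = 72.8 mm).
τ_max = 16·3170/(π·(0.0728)³) = 4.184×10^7 Pa.

41.8 N/mm²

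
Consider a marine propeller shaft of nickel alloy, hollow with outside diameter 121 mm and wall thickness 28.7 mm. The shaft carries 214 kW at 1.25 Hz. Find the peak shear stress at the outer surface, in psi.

ω = 2π·1.25 = 7.854 rad/s, so T = P/ω = 214×10³ / 7.854 = 27250 N·m.
J = π(d_o⁴ − d_i⁴)/32 = π(0.121⁴ − 0.0636⁴)/32 = 1.944×10^-5 m⁴.
τ_max = T·r/J = 27250 × 0.0605 / 1.944×10^-5 = 8.480×10^7 Pa.

12300 psi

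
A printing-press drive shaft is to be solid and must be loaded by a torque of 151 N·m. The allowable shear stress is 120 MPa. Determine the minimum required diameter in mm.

18.6 mm

For a solid shaft τ_max = 16T/(πd³), so d = (16T/(π τ_allow))^(1/3) = (16·151.0/(π·1.20×10^8))^(1/3) = 0.01857 m.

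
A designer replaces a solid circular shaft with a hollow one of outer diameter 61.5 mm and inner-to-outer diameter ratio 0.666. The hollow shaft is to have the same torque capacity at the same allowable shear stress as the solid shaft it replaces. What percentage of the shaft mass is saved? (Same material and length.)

35.6 %

Equal τ_max and T ⇒ the solid shaft needs d_s³ = d_o³(1−k⁴), so d_s = 61.5·(1−0.666⁴)^(1/3) = 57.17 mm.
Area ratio A_h/A_s = d_o²(1−k²)/d_s² = (1−k²)/(1−k⁴)^(2/3) = 0.6439.
Mass saving = 1 − 0.6439 = 35.6 %.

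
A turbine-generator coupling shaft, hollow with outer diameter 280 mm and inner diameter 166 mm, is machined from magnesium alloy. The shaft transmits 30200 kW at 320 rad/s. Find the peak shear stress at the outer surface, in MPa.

25.0 MPa

ω = 320 rad/s, so T = P/ω = 30200×10³ / 320.0 = 94380 N·m.
J = π(d_o⁴ − d_i⁴)/32 = π(0.280⁴ − 0.166⁴)/32 = 5.289×10^-4 m⁴.
τ_max = T·r/J = 94380 × 0.140 / 5.289×10^-4 = 2.498×10^7 Pa.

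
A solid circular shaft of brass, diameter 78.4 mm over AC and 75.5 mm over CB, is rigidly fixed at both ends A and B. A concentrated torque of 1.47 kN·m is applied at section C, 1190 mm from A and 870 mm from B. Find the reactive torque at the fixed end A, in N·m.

Compatibility: T_A·a/J_AC = T_B·b/J_CB with T_A + T_B = T₀.
J_AC = 3.71×10^-6 m⁴, J_CB = 3.19×10^-6 m⁴, so T_A = T₀·(J_AC/a)/((J_AC/a)+(J_CB/b)) = 675.4 N·m, T_B = 794.6 N·m.

675 N·m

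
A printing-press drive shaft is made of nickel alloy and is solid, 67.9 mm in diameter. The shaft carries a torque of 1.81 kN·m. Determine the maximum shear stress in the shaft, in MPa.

29.4 MPa

J = πd⁴/32 = π(0.0679)⁴/32 = 2.087×10^-6 m⁴.
τ_max = T·r/J = 1810 × 0.0340 / 2.087×10^-6 = 2.945×10^7 Pa.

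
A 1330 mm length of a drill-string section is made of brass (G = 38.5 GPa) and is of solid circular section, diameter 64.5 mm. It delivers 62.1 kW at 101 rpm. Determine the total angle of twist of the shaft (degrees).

6.84°

ω = 2π·101/60 = 10.58 rad/s, so T = P/ω = 62.1×10³ / 10.58 = 5871 N·m.
J = πd⁴/32 = π(0.0645)⁴/32 = 1.699×10^-6 m⁴.
θ = T·L/(G·J) = 5871 × 1.33 / (38.5×10⁹ × 1.699×10^-6) = 0.1194 rad.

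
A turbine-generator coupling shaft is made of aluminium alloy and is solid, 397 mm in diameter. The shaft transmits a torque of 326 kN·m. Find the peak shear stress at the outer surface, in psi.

J = πd⁴/32 = π(0.397)⁴/32 = 2.439×10^-3 m⁴.
τ_max = T·r/J = 326000 × 0.199 / 2.439×10^-3 = 2.653×10^7 Pa.

3850 psi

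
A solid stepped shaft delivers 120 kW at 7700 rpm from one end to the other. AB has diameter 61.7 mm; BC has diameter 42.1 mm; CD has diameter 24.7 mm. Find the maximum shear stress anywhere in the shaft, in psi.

ω = 2π·7700/60 = 806.3 rad/s, so T = P/ω = 120×10³ / 806.3 = 148.8 N·m.
Under the same torque, τ_max = 16T/(πd³) is largest where d is smallest — segment CD (d = 24.7 mm).
τ_max = 16·148.8/(π·(0.0247)³) = 5.030×10^7 Pa.

7290 psi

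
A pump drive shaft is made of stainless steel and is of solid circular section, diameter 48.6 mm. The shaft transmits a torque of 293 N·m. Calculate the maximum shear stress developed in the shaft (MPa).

J = πd⁴/32 = π(0.0486)⁴/32 = 5.477×10^-7 m⁴.
τ_max = T·r/J = 293.0 × 0.0243 / 5.477×10^-7 = 1.300×10^7 Pa.

13.0 MPa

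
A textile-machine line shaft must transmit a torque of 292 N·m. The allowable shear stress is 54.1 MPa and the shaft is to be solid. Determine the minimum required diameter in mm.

For a solid shaft τ_max = 16T/(πd³), so d = (16T/(π τ_allow))^(1/3) = (16·292.0/(π·5.41×10^7))^(1/3) = 0.03018 m.

30.2 mm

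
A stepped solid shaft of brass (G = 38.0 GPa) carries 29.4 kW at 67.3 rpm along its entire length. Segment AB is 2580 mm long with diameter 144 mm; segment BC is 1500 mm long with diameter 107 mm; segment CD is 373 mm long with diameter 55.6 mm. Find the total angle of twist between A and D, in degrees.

ω = 2π·67.3/60 = 7.048 rad/s, so T = P/ω = 29.4×10³ / 7.048 = 4172 N·m.
J_AB = π(0.144)⁴/32 = 4.22×10^-5 m⁴; J_BC = π(0.107)⁴/32 = 1.29×10^-5 m⁴; J_CD = π(0.0556)⁴/32 = 9.38×10^-7 m⁴.
θ = (T/G)·Σ L_i/J_i = (4172/38.0×10⁹)·(2.58/4.22×10^-5 + 1.50/1.29×10^-5 + 0.373/9.38×10^-7) = 0.06315 rad.

3.62°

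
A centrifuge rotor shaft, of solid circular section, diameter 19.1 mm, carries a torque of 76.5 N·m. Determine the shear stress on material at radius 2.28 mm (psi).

J = πd⁴/32 = π(0.0191)⁴/32 = 1.307×10^-8 m⁴.
Shear stress varies linearly with radius: τ = T·r/J = 76.50 × 0.00228 / 1.307×10^-8 = 1.335×10^7 Pa.

1940 psi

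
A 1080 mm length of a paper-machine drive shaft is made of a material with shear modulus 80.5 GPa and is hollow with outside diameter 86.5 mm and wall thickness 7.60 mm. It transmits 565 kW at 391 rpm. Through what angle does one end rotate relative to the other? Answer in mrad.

62.6 mrad

ω = 2π·391/60 = 40.95 rad/s, so T = P/ω = 565×10³ / 40.95 = 13800 N·m.
J = π(d_o⁴ − d_i⁴)/32 = π(0.0865⁴ − 0.0713⁴)/32 = 2.959×10^-6 m⁴.
θ = T·L/(G·J) = 13800 × 1.08 / (80.5×10⁹ × 2.959×10^-6) = 0.06256 rad.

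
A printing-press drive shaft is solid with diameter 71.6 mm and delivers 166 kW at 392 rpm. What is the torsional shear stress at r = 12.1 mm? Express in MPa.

19.0 MPa

ω = 2π·392/60 = 41.05 rad/s, so T = P/ω = 166×10³ / 41.05 = 4044 N·m.
J = πd⁴/32 = π(0.0716)⁴/32 = 2.580×10^-6 m⁴.
Shear stress varies linearly with radius: τ = T·r/J = 4044 × 0.0121 / 2.580×10^-6 = 1.896×10^7 Pa.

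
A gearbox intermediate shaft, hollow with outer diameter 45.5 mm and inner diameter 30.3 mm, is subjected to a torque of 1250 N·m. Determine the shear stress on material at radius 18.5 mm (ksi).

9.92 ksi

J = π(d_o⁴ − d_i⁴)/32 = π(0.0455⁴ − 0.0303⁴)/32 = 3.380×10^-7 m⁴.
Shear stress varies linearly with radius: τ = T·r/J = 1250 × 0.0185 / 3.380×10^-7 = 6.841×10^7 Pa.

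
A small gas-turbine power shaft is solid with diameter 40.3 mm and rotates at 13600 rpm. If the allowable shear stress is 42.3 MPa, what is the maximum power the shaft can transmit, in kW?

774 kW

J = πd⁴/32 = π(0.0403)⁴/32 = 2.590×10^-7 m⁴.
T_max = τ_allow·J/r = 4.23×10^7 × 2.590×10^-7 / 0.0201 = 543.6 N·m.
ω = 2π·13600/60 = 1424 rad/s, so P_max = T_max·ω = 7.742×10^5 W.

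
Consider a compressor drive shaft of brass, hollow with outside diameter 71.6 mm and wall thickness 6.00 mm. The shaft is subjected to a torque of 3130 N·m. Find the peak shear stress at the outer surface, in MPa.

J = π(d_o⁴ − d_i⁴)/32 = π(0.0716⁴ − 0.0596⁴)/32 = 1.341×10^-6 m⁴.
τ_max = T·r/J = 3130 × 0.0358 / 1.341×10^-6 = 8.353×10^7 Pa.

83.5 MPa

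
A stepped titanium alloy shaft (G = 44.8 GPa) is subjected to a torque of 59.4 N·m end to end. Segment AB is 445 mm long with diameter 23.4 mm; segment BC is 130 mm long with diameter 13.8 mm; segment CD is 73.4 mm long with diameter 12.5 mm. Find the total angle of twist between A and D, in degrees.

6.25°

J_AB = π(0.0234)⁴/32 = 2.94×10^-8 m⁴; J_BC = π(0.0138)⁴/32 = 3.56×10^-9 m⁴; J_CD = π(0.0125)⁴/32 = 2.40×10^-9 m⁴.
θ = (T/G)·Σ L_i/J_i = (59.40/44.8×10⁹)·(0.445/2.94×10^-8 + 0.130/3.56×10^-9 + 0.0734/2.40×10^-9) = 0.1091 rad.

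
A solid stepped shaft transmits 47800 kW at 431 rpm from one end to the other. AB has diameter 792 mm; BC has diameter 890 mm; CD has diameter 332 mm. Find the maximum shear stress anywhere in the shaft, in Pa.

ω = 2π·431/60 = 45.13 rad/s, so T = P/ω = 47800×10³ / 45.13 = 1.059e6 N·m.
Under the same torque, τ_max = 16T/(πd³) is largest where d is smallest — segment CD (d = 332 mm).
τ_max = 16·1.059e6/(π·(0.332)³) = 1.474×10^8 Pa.

1.47e8 Pa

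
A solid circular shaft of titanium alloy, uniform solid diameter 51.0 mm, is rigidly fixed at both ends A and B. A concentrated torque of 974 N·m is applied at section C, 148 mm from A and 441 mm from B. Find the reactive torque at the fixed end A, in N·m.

With uniform GJ and both ends fixed, compatibility θ_AC = θ_CB gives T_A·a = T_B·b, together with T_A + T_B = T₀.
T_A = T₀·b/(a+b) = 974.0·441/589.0 = 729.3 N·m; T_B = 244.7 N·m.

729 N·m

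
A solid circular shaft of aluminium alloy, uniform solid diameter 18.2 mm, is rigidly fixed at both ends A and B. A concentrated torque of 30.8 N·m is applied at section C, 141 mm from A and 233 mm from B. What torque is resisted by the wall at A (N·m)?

19.2 N·m

With uniform GJ and both ends fixed, compatibility θ_AC = θ_CB gives T_A·a = T_B·b, together with T_A + T_B = T₀.
T_A = T₀·b/(a+b) = 30.80·233/374.0 = 19.19 N·m; T_B = 11.61 N·m.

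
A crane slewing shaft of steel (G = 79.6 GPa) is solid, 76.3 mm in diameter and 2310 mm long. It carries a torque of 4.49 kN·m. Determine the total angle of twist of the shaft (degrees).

2.24°

J = πd⁴/32 = π(0.0763)⁴/32 = 3.327×10^-6 m⁴.
θ = T·L/(G·J) = 4490 × 2.31 / (79.6×10⁹ × 3.327×10^-6) = 0.03916 rad.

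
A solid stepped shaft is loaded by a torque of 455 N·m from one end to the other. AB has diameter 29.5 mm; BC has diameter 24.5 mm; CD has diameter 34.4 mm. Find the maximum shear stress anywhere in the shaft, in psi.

22900 psi

Under the same torque, τ_max = 16T/(πd³) is largest where d is smallest — segment BC (d = 24.5 mm).
τ_max = 16·455.0/(π·(0.0245)³) = 1.576×10^8 Pa.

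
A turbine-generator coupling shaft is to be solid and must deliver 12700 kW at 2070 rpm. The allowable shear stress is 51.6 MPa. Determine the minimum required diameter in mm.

ω = 2π·2070/60 = 216.8 rad/s, so T = P/ω = 12700×10³ / 216.8 = 58590 N·m.
For a solid shaft τ_max = 16T/(πd³), so d = (16T/(π τ_allow))^(1/3) = (16·58590/(π·5.16×10^7))^(1/3) = 0.1795 m.

179 mm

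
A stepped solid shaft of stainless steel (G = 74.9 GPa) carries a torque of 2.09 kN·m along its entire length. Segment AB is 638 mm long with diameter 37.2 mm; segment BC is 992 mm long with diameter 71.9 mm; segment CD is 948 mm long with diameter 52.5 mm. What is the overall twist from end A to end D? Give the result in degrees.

J_AB = π(0.0372)⁴/32 = 1.88×10^-7 m⁴; J_BC = π(0.0719)⁴/32 = 2.62×10^-6 m⁴; J_CD = π(0.0525)⁴/32 = 7.46×10^-7 m⁴.
θ = (T/G)·Σ L_i/J_i = (2090/74.9×10⁹)·(0.638/1.88×10^-7 + 0.992/2.62×10^-6 + 0.948/7.46×10^-7) = 0.1407 rad.

8.06°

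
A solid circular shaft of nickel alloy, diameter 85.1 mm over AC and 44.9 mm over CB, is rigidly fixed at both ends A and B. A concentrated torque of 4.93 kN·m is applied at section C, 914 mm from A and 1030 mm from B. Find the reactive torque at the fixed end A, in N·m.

Compatibility: T_A·a/J_AC = T_B·b/J_CB with T_A + T_B = T₀.
J_AC = 5.15×10^-6 m⁴, J_CB = 3.99×10^-7 m⁴, so T_A = T₀·(J_AC/a)/((J_AC/a)+(J_CB/b)) = 4613 N·m, T_B = 317.2 N·m.

4610 N·m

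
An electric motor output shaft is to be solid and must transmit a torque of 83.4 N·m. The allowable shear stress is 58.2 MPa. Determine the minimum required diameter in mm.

For a solid shaft τ_max = 16T/(πd³), so d = (16T/(π τ_allow))^(1/3) = (16·83.40/(π·5.82×10^7))^(1/3) = 0.01940 m.

19.4 mm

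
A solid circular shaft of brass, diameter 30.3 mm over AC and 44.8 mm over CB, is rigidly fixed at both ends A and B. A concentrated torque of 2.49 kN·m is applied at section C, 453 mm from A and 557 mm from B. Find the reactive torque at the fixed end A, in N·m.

Compatibility: T_A·a/J_AC = T_B·b/J_CB with T_A + T_B = T₀.
J_AC = 8.28×10^-8 m⁴, J_CB = 3.95×10^-7 m⁴, so T_A = T₀·(J_AC/a)/((J_AC/a)+(J_CB/b)) = 509.5 N·m, T_B = 1980 N·m.

510 N·m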